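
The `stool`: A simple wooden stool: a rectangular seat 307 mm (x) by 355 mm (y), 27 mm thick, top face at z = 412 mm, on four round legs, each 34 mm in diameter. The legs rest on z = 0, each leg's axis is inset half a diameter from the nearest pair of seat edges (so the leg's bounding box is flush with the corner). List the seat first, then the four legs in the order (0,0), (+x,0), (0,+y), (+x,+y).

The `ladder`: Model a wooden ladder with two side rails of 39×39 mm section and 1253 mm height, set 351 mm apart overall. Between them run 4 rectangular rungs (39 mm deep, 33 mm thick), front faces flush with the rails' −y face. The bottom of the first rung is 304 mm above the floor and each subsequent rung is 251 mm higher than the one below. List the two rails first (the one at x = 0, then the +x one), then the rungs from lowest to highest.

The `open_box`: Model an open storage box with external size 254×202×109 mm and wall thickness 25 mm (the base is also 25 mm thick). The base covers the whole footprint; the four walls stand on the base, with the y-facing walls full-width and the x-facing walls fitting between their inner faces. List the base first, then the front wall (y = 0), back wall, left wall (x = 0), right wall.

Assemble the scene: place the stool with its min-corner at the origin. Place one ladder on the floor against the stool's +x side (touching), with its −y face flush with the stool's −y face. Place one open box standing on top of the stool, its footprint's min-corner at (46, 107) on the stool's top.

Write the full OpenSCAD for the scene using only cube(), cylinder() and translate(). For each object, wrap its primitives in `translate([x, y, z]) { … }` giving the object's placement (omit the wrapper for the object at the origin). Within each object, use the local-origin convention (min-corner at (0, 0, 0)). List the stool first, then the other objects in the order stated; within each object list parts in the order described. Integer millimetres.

translate([0, 0, 385]) cube([307, 355, 27]);
translate([17, 17, 0]) cylinder(h = 385, r = 17);
translate([290, 17, 0]) cylinder(h = 385, r = 17);
translate([17, 338, 0]) cylinder(h = 385, r = 17);
translate([290, 338, 0]) cylinder(h = 385, r = 17);
translate([307, 0, 0]) {
  cube([39, 39, 1253]);
  translate([312, 0, 0]) cube([39, 39, 1253]);
  translate([39, 0, 304]) cube([273, 39, 33]);
  translate([39, 0, 555]) cube([273, 39, 33]);
  translate([39, 0, 806]) cube([273, 39, 33]);
  translate([39, 0, 1057]) cube([273, 39, 33]);
}
translate([46, 107, 412]) {
  cube([254, 202, 25]);
  translate([0, 0, 25]) cube([254, 25, 84]);
  translate([0, 177, 25]) cube([254, 25, 84]);
  translate([0, 25, 25]) cube([25, 152, 84]);
  translate([229, 25, 25]) cube([25, 152, 84]);
}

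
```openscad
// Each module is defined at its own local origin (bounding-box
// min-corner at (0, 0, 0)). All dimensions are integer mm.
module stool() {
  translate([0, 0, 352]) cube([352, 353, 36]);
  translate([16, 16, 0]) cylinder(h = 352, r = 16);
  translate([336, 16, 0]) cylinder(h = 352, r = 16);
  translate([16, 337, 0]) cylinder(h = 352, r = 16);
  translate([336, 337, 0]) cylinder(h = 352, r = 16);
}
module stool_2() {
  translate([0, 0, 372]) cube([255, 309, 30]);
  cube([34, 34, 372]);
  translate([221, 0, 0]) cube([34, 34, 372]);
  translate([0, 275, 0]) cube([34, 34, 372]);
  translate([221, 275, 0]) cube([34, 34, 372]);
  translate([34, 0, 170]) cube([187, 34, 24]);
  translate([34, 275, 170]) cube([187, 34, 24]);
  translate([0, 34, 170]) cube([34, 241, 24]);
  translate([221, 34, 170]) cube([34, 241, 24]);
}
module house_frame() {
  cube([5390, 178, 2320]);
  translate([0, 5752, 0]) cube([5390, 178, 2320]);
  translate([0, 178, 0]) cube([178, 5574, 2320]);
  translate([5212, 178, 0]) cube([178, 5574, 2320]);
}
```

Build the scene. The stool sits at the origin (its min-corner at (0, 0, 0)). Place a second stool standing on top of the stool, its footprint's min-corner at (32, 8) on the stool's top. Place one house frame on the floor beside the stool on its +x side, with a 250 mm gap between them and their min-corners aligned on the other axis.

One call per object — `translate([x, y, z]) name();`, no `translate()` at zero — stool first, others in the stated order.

stool();
translate([32, 8, 388]) stool_2();
translate([602, 0, 0]) house_frame();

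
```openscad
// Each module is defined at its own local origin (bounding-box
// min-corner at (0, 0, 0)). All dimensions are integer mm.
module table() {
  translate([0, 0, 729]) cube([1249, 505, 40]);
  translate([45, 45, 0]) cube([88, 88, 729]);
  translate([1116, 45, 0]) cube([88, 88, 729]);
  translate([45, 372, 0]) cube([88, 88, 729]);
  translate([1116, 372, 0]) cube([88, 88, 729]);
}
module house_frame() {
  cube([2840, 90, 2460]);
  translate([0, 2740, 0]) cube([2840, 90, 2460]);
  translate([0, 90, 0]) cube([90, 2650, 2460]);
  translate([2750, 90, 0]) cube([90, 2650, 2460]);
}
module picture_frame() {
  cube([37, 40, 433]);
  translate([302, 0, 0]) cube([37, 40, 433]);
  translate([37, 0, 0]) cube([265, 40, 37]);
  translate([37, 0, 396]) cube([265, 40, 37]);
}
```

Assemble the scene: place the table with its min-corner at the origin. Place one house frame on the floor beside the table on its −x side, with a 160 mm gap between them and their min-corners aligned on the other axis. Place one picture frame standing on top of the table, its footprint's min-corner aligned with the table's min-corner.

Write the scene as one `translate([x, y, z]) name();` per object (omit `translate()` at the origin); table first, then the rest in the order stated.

table();
translate([-3000, 0, 0]) house_frame();
translate([0, 0, 769]) picture_frame();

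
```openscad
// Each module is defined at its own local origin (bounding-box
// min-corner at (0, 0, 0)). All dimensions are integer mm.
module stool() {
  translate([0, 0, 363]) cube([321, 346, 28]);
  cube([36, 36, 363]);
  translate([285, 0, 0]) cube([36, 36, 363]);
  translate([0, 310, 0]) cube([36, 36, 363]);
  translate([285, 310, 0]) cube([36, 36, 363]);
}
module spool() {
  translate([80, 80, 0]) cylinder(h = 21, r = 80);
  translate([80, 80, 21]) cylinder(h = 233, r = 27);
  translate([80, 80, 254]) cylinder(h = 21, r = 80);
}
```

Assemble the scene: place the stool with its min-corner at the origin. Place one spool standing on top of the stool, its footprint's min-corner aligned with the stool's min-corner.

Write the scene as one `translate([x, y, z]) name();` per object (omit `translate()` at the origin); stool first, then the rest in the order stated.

stool();
translate([0, 0, 391]) spool();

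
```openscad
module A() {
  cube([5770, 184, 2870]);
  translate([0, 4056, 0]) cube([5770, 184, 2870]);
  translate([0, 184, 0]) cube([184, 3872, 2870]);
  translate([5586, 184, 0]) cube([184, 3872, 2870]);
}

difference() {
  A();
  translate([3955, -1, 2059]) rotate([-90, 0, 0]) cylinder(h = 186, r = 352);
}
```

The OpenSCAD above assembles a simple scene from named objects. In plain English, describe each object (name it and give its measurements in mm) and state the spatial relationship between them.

A is a box-shaped house frame (walls only): outside footprint 5770×4240 mm, wall height 2870 mm, wall thickness 184 mm. The two y-facing walls run the full x-width; the two x-facing walls fit between the inner faces of the y-facing walls.

The house frame has a circular hole of radius 352 mm through its front wall, centred at (x = 3955, z = 2059).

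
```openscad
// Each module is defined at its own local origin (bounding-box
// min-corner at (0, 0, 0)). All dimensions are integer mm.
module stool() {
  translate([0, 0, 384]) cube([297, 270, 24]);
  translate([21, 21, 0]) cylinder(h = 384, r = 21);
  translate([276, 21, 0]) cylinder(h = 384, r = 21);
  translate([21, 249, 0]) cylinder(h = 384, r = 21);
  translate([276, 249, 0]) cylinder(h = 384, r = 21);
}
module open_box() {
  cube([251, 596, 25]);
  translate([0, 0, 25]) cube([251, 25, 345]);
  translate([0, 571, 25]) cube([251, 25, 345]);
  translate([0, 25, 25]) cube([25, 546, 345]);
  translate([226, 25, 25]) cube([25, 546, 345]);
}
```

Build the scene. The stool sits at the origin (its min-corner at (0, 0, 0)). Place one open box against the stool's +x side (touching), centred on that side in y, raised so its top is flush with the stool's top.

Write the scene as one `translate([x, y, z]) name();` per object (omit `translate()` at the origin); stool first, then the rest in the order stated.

stool();
translate([297, -163, 38]) open_box();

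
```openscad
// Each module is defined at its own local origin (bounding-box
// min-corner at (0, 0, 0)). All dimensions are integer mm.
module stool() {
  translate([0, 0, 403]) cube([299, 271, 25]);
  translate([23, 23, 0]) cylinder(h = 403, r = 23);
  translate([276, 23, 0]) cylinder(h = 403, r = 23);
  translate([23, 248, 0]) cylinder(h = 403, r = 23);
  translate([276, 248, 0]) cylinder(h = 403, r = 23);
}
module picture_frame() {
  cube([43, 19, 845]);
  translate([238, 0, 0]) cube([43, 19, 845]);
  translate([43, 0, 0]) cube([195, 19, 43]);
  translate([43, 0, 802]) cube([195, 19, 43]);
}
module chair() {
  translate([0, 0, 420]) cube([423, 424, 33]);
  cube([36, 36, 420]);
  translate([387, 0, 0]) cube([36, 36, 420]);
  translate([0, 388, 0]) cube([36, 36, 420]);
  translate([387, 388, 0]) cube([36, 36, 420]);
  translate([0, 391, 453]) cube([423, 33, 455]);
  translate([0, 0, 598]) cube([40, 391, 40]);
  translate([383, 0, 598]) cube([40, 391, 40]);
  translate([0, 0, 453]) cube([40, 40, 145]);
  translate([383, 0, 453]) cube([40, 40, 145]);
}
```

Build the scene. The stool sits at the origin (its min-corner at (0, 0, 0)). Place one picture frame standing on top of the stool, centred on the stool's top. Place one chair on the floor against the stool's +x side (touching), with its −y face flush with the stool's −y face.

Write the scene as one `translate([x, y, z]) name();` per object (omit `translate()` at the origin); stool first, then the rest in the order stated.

stool();
translate([9, 126, 428]) picture_frame();
translate([299, 0, 0]) chair();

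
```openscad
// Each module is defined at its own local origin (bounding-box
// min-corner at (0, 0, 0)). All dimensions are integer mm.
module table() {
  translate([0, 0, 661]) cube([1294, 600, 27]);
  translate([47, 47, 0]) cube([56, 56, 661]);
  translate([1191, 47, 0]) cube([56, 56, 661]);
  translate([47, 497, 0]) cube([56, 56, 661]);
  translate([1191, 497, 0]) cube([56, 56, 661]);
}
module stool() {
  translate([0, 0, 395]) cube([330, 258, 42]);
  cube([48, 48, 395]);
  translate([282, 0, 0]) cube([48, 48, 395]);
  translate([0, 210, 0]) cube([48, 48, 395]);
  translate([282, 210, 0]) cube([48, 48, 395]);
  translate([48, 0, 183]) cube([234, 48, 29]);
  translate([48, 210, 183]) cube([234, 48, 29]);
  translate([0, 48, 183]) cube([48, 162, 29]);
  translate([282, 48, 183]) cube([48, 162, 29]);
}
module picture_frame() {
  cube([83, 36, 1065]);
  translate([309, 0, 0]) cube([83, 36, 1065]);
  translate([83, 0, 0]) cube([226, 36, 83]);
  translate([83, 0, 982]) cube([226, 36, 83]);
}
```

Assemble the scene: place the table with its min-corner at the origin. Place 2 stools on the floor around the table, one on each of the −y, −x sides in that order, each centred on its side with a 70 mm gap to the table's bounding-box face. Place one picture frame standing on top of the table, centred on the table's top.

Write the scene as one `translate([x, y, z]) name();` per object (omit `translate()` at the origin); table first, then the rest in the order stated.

table();
translate([482, -328, 0]) stool();
translate([-400, 171, 0]) stool();
translate([451, 282, 688]) picture_frame();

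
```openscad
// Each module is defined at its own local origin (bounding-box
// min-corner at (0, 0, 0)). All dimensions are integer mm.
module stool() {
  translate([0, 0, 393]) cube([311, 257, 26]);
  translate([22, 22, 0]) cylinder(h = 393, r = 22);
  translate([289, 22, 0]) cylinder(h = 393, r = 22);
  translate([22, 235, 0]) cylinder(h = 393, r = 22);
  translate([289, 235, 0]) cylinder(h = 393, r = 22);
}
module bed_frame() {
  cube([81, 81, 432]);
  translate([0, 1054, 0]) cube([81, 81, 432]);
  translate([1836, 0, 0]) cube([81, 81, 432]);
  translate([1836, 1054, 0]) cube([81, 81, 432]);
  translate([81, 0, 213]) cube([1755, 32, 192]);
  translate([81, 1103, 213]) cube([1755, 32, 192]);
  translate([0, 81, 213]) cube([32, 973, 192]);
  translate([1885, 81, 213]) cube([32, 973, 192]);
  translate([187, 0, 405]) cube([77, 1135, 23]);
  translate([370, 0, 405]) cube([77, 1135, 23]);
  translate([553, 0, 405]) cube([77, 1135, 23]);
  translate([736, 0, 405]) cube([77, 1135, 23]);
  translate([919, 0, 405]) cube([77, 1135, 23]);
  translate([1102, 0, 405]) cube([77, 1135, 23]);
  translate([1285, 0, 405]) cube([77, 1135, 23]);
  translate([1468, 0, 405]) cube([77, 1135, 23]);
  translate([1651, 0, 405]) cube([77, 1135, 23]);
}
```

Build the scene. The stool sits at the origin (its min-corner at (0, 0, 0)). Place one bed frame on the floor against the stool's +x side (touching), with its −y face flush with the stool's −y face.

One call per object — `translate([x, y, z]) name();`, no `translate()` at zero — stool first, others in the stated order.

stool();
translate([311, 0, 0]) bed_frame();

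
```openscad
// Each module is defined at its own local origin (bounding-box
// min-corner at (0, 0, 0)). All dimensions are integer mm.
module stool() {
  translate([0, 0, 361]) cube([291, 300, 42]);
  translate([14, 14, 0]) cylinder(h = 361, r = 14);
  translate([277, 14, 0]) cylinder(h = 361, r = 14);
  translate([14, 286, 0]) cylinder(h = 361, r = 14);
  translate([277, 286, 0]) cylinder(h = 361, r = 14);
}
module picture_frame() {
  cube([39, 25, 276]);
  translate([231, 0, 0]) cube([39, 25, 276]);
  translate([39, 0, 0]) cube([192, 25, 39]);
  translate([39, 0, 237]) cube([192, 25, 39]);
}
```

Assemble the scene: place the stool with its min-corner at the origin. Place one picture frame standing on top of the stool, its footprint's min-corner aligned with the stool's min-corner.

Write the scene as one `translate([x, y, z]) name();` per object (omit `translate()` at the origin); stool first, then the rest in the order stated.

stool();
translate([0, 0, 403]) picture_frame();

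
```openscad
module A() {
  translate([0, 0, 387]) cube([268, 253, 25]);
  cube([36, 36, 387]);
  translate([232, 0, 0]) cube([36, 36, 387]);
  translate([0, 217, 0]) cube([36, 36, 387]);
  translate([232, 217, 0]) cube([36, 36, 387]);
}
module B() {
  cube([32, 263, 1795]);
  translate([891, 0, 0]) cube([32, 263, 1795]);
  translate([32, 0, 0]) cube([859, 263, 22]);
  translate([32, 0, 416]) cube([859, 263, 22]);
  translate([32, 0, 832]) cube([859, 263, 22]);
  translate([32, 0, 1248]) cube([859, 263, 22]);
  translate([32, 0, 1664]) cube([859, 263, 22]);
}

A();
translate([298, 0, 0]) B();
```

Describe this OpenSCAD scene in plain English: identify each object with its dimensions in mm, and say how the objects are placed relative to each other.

A is a four-legged stool. The seat is 268×253 mm, 25 mm thick, top at z = 412 mm. It stands on four square legs, each 36×36 mm in cross-section, from z = 0 to the seat underside, each flush with a corner of the seat.

B is a bookshelf 923 mm wide overall, 263 mm deep and 1795 mm tall. The two sides are 32 mm thick vertical panels. 5 horizontal shelves of 22 mm thickness span between the inner faces of the sides; the lowest shelf sits on the floor and shelves are stacked with a clear vertical gap of 394 mm between each pair.

The bookshelf is on the floor beside the stool on its +x side.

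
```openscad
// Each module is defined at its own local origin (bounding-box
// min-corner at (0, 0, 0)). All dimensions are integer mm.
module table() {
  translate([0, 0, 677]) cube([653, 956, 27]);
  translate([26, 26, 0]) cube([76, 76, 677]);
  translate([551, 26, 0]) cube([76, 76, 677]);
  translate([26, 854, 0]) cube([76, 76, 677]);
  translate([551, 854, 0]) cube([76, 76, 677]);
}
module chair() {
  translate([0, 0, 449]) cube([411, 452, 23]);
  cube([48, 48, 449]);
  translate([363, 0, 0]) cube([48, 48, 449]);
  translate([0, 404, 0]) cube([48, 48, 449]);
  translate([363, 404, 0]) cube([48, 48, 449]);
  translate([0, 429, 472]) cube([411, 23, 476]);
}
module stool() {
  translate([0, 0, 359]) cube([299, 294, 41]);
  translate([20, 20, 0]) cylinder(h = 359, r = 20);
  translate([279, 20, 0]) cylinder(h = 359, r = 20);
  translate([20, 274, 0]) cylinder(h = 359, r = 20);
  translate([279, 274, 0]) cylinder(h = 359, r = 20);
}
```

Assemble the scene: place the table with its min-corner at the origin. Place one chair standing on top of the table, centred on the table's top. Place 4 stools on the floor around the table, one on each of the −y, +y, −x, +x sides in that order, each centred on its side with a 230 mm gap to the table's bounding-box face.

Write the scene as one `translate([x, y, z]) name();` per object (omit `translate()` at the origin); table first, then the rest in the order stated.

table();
translate([121, 252, 704]) chair();
translate([177, -524, 0]) stool();
translate([177, 1186, 0]) stool();
translate([-529, 331, 0]) stool();
translate([883, 331, 0]) stool();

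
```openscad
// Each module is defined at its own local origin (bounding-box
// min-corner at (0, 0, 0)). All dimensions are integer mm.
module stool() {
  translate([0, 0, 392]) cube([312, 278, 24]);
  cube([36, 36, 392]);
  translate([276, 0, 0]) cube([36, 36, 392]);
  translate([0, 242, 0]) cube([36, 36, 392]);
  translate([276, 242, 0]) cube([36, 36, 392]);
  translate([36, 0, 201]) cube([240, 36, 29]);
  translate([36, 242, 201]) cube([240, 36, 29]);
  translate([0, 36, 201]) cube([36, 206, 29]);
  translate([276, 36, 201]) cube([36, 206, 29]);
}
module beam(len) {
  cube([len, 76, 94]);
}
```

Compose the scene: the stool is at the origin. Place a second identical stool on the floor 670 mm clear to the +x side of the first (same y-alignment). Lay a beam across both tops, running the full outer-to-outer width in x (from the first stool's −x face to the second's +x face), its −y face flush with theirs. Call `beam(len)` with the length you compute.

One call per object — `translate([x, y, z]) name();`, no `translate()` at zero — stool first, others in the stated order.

stool();
translate([982, 0, 0]) stool();
translate([0, 0, 416]) beam(1294);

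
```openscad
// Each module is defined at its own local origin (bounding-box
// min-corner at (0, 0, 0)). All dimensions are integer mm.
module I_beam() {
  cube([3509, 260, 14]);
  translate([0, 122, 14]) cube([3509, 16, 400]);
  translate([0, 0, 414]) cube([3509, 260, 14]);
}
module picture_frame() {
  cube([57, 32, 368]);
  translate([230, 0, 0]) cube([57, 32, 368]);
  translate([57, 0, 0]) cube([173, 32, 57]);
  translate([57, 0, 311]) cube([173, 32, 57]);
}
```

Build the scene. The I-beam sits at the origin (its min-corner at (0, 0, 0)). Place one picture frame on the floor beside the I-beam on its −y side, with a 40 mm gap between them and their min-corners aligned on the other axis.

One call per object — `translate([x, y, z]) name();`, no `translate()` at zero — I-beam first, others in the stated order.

I_beam();
translate([0, -72, 0]) picture_frame();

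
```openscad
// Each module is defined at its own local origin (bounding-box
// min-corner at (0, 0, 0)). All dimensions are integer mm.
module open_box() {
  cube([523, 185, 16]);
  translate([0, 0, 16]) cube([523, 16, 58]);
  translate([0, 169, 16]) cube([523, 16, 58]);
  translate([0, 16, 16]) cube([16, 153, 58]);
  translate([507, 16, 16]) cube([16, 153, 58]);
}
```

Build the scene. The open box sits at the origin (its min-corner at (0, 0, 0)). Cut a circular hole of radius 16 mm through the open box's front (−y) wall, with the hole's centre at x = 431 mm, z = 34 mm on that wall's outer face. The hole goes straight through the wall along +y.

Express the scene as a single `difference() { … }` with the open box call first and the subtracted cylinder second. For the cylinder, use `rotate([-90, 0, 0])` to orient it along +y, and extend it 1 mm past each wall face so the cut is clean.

difference() {
  open_box();
  translate([431, -1, 34]) rotate([-90, 0, 0]) cylinder(h = 18, r = 16);
}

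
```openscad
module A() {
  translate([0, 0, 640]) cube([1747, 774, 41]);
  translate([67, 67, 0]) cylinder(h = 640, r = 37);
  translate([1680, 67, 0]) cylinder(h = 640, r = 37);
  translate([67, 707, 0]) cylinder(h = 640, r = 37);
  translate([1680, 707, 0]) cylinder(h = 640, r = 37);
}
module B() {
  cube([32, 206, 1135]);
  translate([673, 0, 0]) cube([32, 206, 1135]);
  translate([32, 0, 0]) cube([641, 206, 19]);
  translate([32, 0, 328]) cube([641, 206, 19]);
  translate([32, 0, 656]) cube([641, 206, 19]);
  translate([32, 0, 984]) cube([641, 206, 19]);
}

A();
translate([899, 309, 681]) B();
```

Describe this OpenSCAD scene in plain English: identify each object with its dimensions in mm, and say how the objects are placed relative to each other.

A is a table: top 1747 mm (x) × 774 mm (y), 41 mm thick, upper face at z = 681 mm, on four round legs of 74 mm diameter, each leg's bounding box inset 30 mm from the nearest pair of top edges, running from z = 0 to the bottom of the top.

B is an open bookshelf. Two side panels, each 32 mm thick, 206 mm deep and 1135 mm tall, stand 705 mm apart (outside-to-outside). Between them sit 4 shelves, each 19 mm thick and 206 mm deep, spanning the full gap between the sides. The bottom shelf rests on the floor (its underside at z = 0) and the clear gap between one shelf's top and the next shelf's underside is 309 mm.

The bookshelf is on top of the table.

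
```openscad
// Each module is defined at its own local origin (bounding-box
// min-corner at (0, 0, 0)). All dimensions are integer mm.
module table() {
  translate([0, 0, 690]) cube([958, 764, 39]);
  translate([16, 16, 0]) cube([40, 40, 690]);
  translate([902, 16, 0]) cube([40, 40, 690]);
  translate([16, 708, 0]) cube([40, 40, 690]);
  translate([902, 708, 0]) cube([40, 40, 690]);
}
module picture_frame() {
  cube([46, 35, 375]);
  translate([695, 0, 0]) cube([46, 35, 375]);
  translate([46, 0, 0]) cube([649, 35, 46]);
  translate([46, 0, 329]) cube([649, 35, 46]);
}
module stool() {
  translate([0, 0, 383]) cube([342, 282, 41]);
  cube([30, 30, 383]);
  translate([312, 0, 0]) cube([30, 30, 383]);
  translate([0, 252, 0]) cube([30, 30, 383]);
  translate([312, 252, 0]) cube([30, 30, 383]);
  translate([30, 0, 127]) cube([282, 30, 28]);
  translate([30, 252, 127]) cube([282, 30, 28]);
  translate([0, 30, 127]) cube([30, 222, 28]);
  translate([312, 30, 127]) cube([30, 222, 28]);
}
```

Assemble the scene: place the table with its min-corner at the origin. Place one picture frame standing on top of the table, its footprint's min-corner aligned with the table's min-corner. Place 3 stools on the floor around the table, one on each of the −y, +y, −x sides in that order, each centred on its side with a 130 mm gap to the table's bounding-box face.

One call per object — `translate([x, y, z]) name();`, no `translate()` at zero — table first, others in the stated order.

table();
translate([0, 0, 729]) picture_frame();
translate([308, -412, 0]) stool();
translate([308, 894, 0]) stool();
translate([-472, 241, 0]) stool();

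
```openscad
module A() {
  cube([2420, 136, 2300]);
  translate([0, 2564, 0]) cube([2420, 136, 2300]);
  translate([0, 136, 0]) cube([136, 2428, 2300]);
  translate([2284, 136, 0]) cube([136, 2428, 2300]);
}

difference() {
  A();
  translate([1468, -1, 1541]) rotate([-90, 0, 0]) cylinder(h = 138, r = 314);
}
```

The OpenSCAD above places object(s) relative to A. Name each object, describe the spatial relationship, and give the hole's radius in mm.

The subtracted cylinder has r = 314 mm.

A is a house frame. The house frame has a circular hole through its front wall. The hole's radius is 314 mm.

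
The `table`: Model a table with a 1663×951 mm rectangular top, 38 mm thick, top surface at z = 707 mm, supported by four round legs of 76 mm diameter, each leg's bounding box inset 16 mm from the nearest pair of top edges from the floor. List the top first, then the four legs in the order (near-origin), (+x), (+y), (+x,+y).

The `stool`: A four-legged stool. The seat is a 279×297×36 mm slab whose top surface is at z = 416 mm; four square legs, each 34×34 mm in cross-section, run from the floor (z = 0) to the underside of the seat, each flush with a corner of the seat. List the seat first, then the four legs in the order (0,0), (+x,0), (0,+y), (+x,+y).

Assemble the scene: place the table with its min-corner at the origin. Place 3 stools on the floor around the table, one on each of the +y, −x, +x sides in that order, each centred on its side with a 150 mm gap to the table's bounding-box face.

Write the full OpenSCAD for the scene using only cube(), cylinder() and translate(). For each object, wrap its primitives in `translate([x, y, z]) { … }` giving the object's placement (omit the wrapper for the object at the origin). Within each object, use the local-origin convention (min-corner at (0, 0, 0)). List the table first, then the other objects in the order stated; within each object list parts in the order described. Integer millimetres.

translate([0, 0, 669]) cube([1663, 951, 38]);
translate([54, 54, 0]) cylinder(h = 669, r = 38);
translate([1609, 54, 0]) cylinder(h = 669, r = 38);
translate([54, 897, 0]) cylinder(h = 669, r = 38);
translate([1609, 897, 0]) cylinder(h = 669, r = 38);
translate([692, 1101, 0]) {
  translate([0, 0, 380]) cube([279, 297, 36]);
  cube([34, 34, 380]);
  translate([245, 0, 0]) cube([34, 34, 380]);
  translate([0, 263, 0]) cube([34, 34, 380]);
  translate([245, 263, 0]) cube([34, 34, 380]);
}
translate([-429, 327, 0]) {
  translate([0, 0, 380]) cube([279, 297, 36]);
  cube([34, 34, 380]);
  translate([245, 0, 0]) cube([34, 34, 380]);
  translate([0, 263, 0]) cube([34, 34, 380]);
  translate([245, 263, 0]) cube([34, 34, 380]);
}
translate([1813, 327, 0]) {
  translate([0, 0, 380]) cube([279, 297, 36]);
  cube([34, 34, 380]);
  translate([245, 0, 0]) cube([34, 34, 380]);
  translate([0, 263, 0]) cube([34, 34, 380]);
  translate([245, 263, 0]) cube([34, 34, 380]);
}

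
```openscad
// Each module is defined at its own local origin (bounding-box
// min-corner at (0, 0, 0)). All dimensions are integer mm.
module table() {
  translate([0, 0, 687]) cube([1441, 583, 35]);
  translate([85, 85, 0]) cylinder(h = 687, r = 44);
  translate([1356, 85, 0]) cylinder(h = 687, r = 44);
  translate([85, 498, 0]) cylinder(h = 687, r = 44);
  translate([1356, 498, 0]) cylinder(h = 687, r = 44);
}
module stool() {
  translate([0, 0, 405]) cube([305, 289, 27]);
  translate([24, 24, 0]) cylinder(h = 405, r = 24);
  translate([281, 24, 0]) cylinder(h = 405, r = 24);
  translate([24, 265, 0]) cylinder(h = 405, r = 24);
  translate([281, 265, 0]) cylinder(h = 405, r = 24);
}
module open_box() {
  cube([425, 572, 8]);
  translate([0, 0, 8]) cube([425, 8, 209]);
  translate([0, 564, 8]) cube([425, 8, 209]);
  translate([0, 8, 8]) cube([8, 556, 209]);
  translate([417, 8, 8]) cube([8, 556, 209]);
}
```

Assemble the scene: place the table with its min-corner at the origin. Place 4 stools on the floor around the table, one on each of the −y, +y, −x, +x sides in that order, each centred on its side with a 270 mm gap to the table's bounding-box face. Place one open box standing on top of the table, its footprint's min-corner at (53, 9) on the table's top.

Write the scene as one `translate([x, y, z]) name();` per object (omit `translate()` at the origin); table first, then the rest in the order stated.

table();
translate([568, -559, 0]) stool();
translate([568, 853, 0]) stool();
translate([-575, 147, 0]) stool();
translate([1711, 147, 0]) stool();
translate([53, 9, 722]) open_box();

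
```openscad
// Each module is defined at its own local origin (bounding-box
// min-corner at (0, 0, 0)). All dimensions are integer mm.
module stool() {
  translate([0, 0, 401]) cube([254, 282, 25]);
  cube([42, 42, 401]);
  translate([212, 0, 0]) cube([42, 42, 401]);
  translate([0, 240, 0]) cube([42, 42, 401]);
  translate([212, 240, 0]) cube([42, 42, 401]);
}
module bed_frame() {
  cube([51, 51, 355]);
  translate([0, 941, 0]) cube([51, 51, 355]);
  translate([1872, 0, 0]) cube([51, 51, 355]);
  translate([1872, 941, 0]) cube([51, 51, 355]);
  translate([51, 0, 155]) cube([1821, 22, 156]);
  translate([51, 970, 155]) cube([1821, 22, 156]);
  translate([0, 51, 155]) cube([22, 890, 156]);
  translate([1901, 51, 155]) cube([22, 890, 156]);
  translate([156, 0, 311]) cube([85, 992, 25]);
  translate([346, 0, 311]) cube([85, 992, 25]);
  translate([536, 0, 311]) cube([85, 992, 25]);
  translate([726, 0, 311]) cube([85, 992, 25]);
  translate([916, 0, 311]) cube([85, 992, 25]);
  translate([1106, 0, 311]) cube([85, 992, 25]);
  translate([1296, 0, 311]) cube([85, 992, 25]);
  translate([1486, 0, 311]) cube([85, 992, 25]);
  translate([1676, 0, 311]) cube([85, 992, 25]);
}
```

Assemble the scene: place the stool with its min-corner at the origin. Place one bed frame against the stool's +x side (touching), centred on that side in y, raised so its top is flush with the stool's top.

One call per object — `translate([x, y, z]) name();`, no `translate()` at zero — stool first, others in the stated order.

stool();
translate([254, -355, 71]) bed_frame();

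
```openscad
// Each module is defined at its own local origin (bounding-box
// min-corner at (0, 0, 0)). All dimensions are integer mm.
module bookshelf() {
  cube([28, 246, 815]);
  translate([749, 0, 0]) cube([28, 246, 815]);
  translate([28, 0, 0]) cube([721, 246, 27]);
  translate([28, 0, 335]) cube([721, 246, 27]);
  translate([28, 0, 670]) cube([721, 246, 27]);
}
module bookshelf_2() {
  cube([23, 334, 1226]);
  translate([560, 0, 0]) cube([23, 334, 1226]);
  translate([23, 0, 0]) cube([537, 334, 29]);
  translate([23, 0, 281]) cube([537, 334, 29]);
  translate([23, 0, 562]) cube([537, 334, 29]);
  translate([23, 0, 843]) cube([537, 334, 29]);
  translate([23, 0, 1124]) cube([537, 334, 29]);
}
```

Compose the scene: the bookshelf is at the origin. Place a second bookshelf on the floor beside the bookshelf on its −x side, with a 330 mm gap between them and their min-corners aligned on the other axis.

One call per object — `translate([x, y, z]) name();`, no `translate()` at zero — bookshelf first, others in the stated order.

bookshelf();
translate([-913, 0, 0]) bookshelf_2();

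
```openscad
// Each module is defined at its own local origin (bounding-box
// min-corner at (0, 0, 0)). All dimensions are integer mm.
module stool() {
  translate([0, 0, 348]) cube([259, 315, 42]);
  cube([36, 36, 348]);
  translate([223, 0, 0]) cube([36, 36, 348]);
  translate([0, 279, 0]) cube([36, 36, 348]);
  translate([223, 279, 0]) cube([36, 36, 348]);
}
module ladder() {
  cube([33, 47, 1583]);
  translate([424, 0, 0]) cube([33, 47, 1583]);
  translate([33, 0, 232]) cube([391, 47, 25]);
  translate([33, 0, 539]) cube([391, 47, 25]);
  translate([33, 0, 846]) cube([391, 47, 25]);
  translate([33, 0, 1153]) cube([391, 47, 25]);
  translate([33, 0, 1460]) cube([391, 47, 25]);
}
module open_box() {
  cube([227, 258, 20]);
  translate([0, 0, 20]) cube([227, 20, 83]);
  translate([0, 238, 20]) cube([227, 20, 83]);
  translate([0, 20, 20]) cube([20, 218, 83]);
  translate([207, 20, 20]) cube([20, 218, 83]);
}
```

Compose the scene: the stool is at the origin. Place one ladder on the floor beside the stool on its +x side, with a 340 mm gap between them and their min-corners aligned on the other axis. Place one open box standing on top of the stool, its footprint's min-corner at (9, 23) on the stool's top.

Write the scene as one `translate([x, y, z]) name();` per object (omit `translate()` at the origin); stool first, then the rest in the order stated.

stool();
translate([599, 0, 0]) ladder();
translate([9, 23, 390]) open_box();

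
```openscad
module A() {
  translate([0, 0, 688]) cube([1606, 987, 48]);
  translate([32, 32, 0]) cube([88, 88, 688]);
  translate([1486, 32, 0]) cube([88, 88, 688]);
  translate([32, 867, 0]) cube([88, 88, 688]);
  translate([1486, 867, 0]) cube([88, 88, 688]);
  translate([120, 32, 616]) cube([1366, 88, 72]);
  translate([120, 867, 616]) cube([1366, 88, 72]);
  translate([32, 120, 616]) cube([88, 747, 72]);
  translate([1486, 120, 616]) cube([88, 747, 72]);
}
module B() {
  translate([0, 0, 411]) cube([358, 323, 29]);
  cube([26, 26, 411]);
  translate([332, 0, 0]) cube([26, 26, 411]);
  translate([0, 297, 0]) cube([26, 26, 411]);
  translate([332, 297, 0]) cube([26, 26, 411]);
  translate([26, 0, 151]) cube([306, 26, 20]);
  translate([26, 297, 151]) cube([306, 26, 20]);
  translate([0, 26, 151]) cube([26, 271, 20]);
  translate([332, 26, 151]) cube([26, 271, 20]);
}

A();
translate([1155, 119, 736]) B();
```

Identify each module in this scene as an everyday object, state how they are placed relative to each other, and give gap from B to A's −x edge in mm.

The stool's min-x is at 1155; the table's min-x is 0; gap = 1155 mm.

A is a table. B is a stool. The stool is on top of the table. The gap from the stool to the table's −x edge is 1155 mm.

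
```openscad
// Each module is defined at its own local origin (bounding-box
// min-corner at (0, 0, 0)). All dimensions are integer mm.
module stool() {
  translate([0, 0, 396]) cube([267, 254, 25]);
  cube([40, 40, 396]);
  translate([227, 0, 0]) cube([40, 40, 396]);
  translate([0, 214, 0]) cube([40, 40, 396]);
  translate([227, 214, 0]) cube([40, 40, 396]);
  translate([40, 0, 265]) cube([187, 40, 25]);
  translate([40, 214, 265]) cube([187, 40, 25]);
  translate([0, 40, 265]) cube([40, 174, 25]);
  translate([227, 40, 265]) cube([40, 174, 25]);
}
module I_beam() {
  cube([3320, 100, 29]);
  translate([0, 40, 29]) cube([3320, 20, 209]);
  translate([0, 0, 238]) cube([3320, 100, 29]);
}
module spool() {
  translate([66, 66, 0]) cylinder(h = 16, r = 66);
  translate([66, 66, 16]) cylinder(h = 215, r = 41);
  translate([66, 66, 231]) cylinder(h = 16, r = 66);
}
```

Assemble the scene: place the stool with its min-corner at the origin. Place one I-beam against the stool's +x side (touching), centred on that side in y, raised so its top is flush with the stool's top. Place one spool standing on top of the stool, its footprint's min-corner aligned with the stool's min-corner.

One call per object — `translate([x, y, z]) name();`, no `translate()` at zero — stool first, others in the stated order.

stool();
translate([267, 77, 154]) I_beam();
translate([0, 0, 421]) spool();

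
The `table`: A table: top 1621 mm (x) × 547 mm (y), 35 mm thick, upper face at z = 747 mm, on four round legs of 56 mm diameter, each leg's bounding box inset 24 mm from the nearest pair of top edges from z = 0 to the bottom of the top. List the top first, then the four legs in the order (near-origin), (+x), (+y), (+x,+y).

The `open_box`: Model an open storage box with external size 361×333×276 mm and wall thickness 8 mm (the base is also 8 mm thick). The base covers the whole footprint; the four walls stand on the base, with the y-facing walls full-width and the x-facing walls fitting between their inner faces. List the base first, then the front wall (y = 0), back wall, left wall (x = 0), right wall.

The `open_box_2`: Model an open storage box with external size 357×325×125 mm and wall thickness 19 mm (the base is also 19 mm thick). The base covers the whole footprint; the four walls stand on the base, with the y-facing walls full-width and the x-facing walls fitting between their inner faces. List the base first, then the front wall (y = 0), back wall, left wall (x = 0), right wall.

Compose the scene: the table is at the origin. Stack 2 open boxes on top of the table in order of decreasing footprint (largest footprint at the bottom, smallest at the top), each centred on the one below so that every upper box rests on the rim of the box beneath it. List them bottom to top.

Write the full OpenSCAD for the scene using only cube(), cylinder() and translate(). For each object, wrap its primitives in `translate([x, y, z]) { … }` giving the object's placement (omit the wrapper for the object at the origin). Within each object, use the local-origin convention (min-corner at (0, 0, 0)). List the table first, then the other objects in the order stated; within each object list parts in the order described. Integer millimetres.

translate([0, 0, 712]) cube([1621, 547, 35]);
translate([52, 52, 0]) cylinder(h = 712, r = 28);
translate([1569, 52, 0]) cylinder(h = 712, r = 28);
translate([52, 495, 0]) cylinder(h = 712, r = 28);
translate([1569, 495, 0]) cylinder(h = 712, r = 28);
translate([630, 107, 747]) {
  cube([361, 333, 8]);
  translate([0, 0, 8]) cube([361, 8, 268]);
  translate([0, 325, 8]) cube([361, 8, 268]);
  translate([0, 8, 8]) cube([8, 317, 268]);
  translate([353, 8, 8]) cube([8, 317, 268]);
}
translate([632, 111, 1023]) {
  cube([357, 325, 19]);
  translate([0, 0, 19]) cube([357, 19, 106]);
  translate([0, 306, 19]) cube([357, 19, 106]);
  translate([0, 19, 19]) cube([19, 287, 106]);
  translate([338, 19, 19]) cube([19, 287, 106]);
}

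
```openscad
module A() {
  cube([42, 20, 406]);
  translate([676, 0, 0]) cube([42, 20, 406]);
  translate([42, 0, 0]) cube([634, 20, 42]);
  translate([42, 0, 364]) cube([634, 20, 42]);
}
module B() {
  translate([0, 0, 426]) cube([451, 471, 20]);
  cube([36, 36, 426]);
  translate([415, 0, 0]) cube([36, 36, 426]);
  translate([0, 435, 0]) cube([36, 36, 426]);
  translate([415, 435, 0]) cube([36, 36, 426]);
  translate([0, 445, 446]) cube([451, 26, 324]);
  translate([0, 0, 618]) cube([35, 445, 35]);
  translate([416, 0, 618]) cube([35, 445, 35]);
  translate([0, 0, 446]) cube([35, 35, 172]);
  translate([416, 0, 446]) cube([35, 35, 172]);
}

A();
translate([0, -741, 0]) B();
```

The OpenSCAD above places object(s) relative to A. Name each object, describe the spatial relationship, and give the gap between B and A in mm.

A is a picture frame. B is a chair. The chair is on the floor beside the picture frame on its −y side. The gap between the chair and the picture frame is 270 mm.

The chair's nearest face is 270 mm from the picture frame's −y face.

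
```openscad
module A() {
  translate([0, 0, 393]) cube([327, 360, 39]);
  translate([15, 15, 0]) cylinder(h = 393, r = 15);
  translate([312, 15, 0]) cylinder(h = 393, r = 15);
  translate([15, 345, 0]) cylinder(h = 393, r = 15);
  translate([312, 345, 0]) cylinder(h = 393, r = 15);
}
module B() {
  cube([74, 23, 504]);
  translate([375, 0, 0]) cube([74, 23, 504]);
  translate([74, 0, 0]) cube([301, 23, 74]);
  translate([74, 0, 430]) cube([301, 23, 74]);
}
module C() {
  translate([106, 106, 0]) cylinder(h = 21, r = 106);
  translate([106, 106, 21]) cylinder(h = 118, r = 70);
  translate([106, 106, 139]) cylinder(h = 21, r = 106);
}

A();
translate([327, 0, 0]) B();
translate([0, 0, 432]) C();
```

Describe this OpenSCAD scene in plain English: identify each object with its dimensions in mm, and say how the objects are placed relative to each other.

A is a four-legged stool. The seat is 327×360 mm, 39 mm thick, top at z = 432 mm. It stands on four round legs, each 30 mm in diameter, from z = 0 to the seat underside, each leg's axis is inset half a diameter from the nearest pair of seat edges (so the leg's bounding box is flush with the corner).

B is a rectangular picture frame lying in the x–z plane (depth along y). The opening is 301 mm wide (x) by 356 mm tall (z), surrounded by a border 74 mm wide on all four sides. The frame is 23 mm deep and is made of two full-height vertical stiles with two horizontal rails fitted between them.

C is a spool: two coaxial disc flanges of radius 106 mm and thickness 21 mm, joined by a core cylinder of radius 70 mm and height 118 mm. The lower flange rests on z = 0 and the three cylinders share a vertical axis.

The picture frame is against the stool's +x side, with their −y faces flush. The spool is on top of the stool.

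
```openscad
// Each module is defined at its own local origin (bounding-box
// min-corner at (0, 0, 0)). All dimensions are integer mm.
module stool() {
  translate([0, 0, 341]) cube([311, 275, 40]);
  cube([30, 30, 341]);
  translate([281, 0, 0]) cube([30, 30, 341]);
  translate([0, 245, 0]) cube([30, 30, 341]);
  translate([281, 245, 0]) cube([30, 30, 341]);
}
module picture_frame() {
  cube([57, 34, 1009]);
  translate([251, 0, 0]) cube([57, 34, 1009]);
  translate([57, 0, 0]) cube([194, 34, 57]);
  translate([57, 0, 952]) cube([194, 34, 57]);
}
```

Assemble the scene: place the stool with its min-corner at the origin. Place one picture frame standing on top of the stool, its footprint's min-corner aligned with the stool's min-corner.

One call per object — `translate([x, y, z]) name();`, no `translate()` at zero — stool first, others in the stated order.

stool();
translate([0, 0, 381]) picture_frame();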